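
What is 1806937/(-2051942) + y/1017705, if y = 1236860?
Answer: 139807232507/417654326622 ≈ 0.33474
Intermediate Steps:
1806937/(-2051942) + y/1017705 = 1806937/(-2051942) + 1236860/1017705 = 1806937*(-1/2051942) + 1236860*(1/1017705) = -1806937/2051942 + 247372/203541 = 139807232507/417654326622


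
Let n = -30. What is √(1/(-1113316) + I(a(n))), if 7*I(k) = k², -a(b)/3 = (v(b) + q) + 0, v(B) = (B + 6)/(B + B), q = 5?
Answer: √14231313217976603/19483030 ≈ 6.1230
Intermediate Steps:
v(B) = (6 + B)/(2*B) (v(B) = (6 + B)/((2*B)) = (6 + B)*(1/(2*B)) = (6 + B)/(2*B))
a(b) = -15 - 3*(6 + b)/(2*b) (a(b) = -3*(((6 + b)/(2*b) + 5) + 0) = -3*((5 + (6 + b)/(2*b)) + 0) = -3*(5 + (6 + b)/(2*b)) = -15 - 3*(6 + b)/(2*b))
I(k) = k²/7
√(1/(-1113316) + I(a(n))) = √(1/(-1113316) + (-33/2 - 9/(-30))²/7) = √(-1/1113316 + (-33/2 - 9*(-1/30))²/7) = √(-1/1113316 + (-33/2 + 3/10)²/7) = √(-1/1113316 + (-81/5)²/7) = √(-1/1113316 + (⅐)*(6561/25)) = √(-1/1113316 + 6561/175) = √(7304466101/194830300) = √14231313217976603/19483030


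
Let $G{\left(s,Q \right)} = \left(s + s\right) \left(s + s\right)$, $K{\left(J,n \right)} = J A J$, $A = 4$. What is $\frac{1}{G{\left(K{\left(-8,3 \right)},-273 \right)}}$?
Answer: $\frac{1}{262144} \approx 3.8147 \cdot 10^{-6}$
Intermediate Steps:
$K{\left(J,n \right)} = 4 J^{2}$ ($K{\left(J,n \right)} = J 4 J = 4 J J = 4 J^{2}$)
$G{\left(s,Q \right)} = 4 s^{2}$ ($G{\left(s,Q \right)} = 2 s 2 s = 4 s^{2}$)
$\frac{1}{G{\left(K{\left(-8,3 \right)},-273 \right)}} = \frac{1}{4 \left(4 \left(-8\right)^{2}\right)^{2}} = \frac{1}{4 \left(4 \cdot 64\right)^{2}} = \frac{1}{4 \cdot 256^{2}} = \frac{1}{4 \cdot 65536} = \frac{1}{262144}$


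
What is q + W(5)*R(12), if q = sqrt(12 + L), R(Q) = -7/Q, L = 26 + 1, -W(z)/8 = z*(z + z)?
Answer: 700/3 + sqrt(39) ≈ 239.58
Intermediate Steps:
W(z) = -16*z**2 (W(z) = -8*z*(z + z) = -8*z*2*z = -16*z**2)
L = 27
q = sqrt(39) (q = sqrt(12 + 27) = sqrt(39) ≈ 6.2450)
q + W(5)*R(12) = sqrt(39) + (-16*5**2)*(-7/12) = sqrt(39) + (-16*25)*(-7*1/12) = sqrt(39) - 400*(-7/12) = sqrt(39) + 700/3 = 700/3 + sqrt(39)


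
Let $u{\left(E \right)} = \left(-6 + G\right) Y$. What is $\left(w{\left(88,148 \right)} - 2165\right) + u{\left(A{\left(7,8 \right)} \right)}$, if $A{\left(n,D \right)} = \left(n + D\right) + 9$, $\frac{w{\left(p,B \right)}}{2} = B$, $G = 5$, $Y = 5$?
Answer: $-1874$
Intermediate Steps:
$w{\left(p,B \right)} = 2 B$
$A{\left(n,D \right)} = 9 + D + n$ ($A{\left(n,D \right)} = \left(D + n\right) + 9 = 9 + D + n$)
$u{\left(E \right)} = -5$ ($u{\left(E \right)} = \left(-6 + 5\right) 5 = \left(-1\right) 5 = -5$)
$\left(w{\left(88,148 \right)} - 2165\right) + u{\left(A{\left(7,8 \right)} \right)} = \left(2 \cdot 148 - 2165\right) - 5 = \left(296 - 2165\right) - 5 = -1869 - 5 = -1874$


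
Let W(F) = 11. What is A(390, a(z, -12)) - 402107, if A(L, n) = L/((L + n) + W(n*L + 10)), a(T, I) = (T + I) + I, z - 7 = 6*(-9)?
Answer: -4423164/11 ≈ -4.0211e+5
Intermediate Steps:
z = -47 (z = 7 + 6*(-9) = 7 - 54 = -47)
a(T, I) = T + 2*I (a(T, I) = (I + T) + I = T + 2*I)
A(L, n) = L/(11 + L + n) (A(L, n) = L/((L + n) + 11) = L/(11 + L + n))
A(390, a(z, -12)) - 402107 = 390/(11 + 390 + (-47 + 2*(-12))) - 402107 = 390/(11 + 390 + (-47 - 24)) - 402107 = 390/(11 + 390 - 71) - 402107 = 390/330 - 402107 = 390*(1/330) - 402107 = 13/11 - 402107 = -4423164/11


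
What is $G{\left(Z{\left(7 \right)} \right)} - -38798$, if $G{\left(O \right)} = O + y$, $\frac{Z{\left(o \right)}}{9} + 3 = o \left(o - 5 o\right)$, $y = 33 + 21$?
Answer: $37061$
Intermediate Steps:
$y = 54$
$Z{\left(o \right)} = -27 - 36 o^{2}$ ($Z{\left(o \right)} = -27 + 9 o \left(o - 5 o\right) = -27 + 9 o \left(- 4 o\right) = -27 + 9 \left(- 4 o^{2}\right) = -27 - 36 o^{2}$)
$G{\left(O \right)} = 54 + O$ ($G{\left(O \right)} = O + 54 = 54 + O$)
$G{\left(Z{\left(7 \right)} \right)} - -38798 = \left(54 - \left(27 + 36 \cdot 7^{2}\right)\right) - -38798 = \left(54 - 1791\right) + 38798 = -1737 + 38798 = 37061$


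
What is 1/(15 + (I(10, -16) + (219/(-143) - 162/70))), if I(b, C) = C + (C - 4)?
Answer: -5005/124353 ≈ -0.040248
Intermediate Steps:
I(b, C) = -4 + 2*C (I(b, C) = C + (-4 + C) = -4 + 2*C)
1/(15 + (I(10, -16) + (219/(-143) - 162/70))) = 1/(15 + ((-4 + 2*(-16)) + (219/(-143) - 162/70))) = 1/(15 + ((-4 - 32) + (219*(-1/143) - 162*1/70))) = 1/(15 + (-36 + (-219/143 - 81/35))) = 1/(15 + (-36 - 19248/5005)) = 1/(15 - 199428/5005) = 1/(-124353/5005) = -5005/124353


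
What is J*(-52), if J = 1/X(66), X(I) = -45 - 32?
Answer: 52/77 ≈ 0.67532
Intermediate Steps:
X(I) = -77
J = -1/77 (J = 1/(-77) = -1/77 ≈ -0.012987)
J*(-52) = -1/77*(-52) = 52/77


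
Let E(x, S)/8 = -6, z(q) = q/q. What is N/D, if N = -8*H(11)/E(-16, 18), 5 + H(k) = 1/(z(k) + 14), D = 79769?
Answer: -37/3589605 ≈ -1.0308e-5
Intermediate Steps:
z(q) = 1
E(x, S) = -48 (E(x, S) = 8*(-6) = -48)
H(k) = -74/15 (H(k) = -5 + 1/(1 + 14) = -5 + 1/15 = -74/15)
N = -37/45 (N = -(-592)/(15*(-48)) = -(-592)*(-1)/(15*48) = -8*37/360 = -37/45 ≈ -0.82222)
N/D = -37/45/79769 = -37/45*1/79769 = -37/3589605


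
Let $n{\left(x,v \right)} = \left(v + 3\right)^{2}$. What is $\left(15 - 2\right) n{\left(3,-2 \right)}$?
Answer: $13$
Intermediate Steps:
$n{\left(x,v \right)} = \left(3 + v\right)^{2}$
$\left(15 - 2\right) n{\left(3,-2 \right)} = \left(15 - 2\right) \left(3 - 2\right)^{2} = 13 \cdot 1^{2} = 13 \cdot 1 = 13$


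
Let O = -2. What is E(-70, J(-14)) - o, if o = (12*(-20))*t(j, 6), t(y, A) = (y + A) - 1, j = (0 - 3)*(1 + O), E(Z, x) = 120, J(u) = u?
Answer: 2040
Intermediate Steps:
j = 3 (j = (0 - 3)*(1 - 2) = -3*(-1) = 3)
t(y, A) = -1 + A + y (t(y, A) = (A + y) - 1 = -1 + A + y)
o = -1920 (o = (12*(-20))*(-1 + 6 + 3) = -240*8 = -1920)
E(-70, J(-14)) - o = 120 - 1*(-1920) = 120 + 1920 = 2040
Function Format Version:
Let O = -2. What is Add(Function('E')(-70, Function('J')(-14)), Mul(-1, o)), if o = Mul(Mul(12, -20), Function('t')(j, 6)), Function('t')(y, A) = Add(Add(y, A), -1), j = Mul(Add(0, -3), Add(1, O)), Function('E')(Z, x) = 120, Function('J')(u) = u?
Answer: 2040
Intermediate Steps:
j = 3 (j = Mul(Add(0, -3), Add(1, -2)) = Mul(-3, -1) = 3)
Function('t')(y, A) = Add(-1, A, y) (Function('t')(y, A) = Add(Add(A, y), -1) = Add(-1, A, y))
o = -1920 (o = Mul(Mul(12, -20), Add(-1, 6, 3)) = Mul(-240, 8) = -1920)
Add(Function('E')(-70, Function('J')(-14)), Mul(-1, o)) = Add(120, Mul(-1, -1920)) = Add(120, 1920) = 2040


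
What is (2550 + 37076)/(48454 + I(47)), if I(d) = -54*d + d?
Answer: 39626/45963 ≈ 0.86213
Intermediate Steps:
I(d) = -53*d
(2550 + 37076)/(48454 + I(47)) = (2550 + 37076)/(48454 - 53*47) = 39626/(48454 - 2491) = 39626/45963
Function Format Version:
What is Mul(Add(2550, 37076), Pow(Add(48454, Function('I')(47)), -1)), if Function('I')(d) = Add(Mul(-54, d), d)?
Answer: Rational(39626, 45963) ≈ 0.86213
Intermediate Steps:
Function('I')(d) = Mul(-53, d)
Mul(Add(2550, 37076), Pow(Add(48454, Function('I')(47)), -1)) = Mul(Add(2550, 37076), Pow(Add(48454, Mul(-53, 47)), -1)) = Mul(39626, Pow(Add(48454, -2491), -1)) = Mul(39626, Pow(45963, -1)) = Mul(39626, Rational(1, 45963)) = Rational(39626, 45963)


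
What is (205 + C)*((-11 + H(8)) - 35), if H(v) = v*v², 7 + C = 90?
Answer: 134208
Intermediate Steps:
C = 83 (C = -7 + 90 = 83)
H(v) = v³
(205 + C)*((-11 + H(8)) - 35) = (205 + 83)*((-11 + 8³) - 35) = 288*((-11 + 512) - 35) = 288*(501 - 35) = 288*466 = 134208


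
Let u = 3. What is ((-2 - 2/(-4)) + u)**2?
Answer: 9/4 ≈ 2.2500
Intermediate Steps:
((-2 - 2/(-4)) + u)**2 = ((-2 - 2/(-4)) + 3)**2 = ((-2 - 2*(-1/4)) + 3)**2 = ((-2 + 1/2) + 3)**2 = (-3/2 + 3)**2 = (3/2)**2 = 9/4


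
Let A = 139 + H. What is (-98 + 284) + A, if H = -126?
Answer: 199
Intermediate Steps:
A = 13 (A = 139 - 126 = 13)
(-98 + 284) + A = (-98 + 284) + 13 = 186 + 13 = 199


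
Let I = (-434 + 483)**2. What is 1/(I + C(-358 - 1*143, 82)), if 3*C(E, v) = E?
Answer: 1/2234 ≈ 0.00044763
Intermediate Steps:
I = 2401 (I = 49**2 = 2401)
C(E, v) = E/3
1/(I + C(-358 - 1*143, 82)) = 1/(2401 + (-358 - 1*143)/3) = 1/(2401 + (-358 - 143)/3) = 1/(2401 + (1/3)*(-501)) = 1/(2401 - 167) = 1/2234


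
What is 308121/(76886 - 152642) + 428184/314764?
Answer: -5378990945/1987105132 ≈ -2.7069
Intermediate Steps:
308121/(76886 - 152642) + 428184/314764 = 308121/(-75756) + 428184*(1/314764) = 308121*(-1/75756) + 107046/78691 = -102707/25252 + 107046/78691 = -5378990945/1987105132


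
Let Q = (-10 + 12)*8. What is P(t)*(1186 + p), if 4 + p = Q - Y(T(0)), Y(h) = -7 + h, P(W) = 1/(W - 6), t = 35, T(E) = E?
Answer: 1205/29 ≈ 41.552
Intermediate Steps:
Q = 16 (Q = 2*8 = 16)
P(W) = 1/(-6 + W)
p = 19 (p = -4 + (16 - (-7 + 0)) = -4 + (16 - 1*(-7)) = -4 + (16 + 7) = -4 + 23 = 19)
P(t)*(1186 + p) = (1186 + 19)/(-6 + 35) = 1205/29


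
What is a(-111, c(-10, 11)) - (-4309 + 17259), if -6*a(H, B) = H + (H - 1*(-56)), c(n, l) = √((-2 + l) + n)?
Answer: -38767/3 ≈ -12922.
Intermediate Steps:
c(n, l) = √(-2 + l + n)
a(H, B) = -28/3 - H/3 (a(H, B) = -(H + (H - 1*(-56)))/6 = -(H + (H + 56))/6 = -(H + (56 + H))/6 = -(56 + 2*H)/6 = -28/3 - H/3)
a(-111, c(-10, 11)) - (-4309 + 17259) = (-28/3 - ⅓*(-111)) - (-4309 + 17259) = (-28/3 + 37) - 1*12950 = 83/3 - 12950 = -38767/3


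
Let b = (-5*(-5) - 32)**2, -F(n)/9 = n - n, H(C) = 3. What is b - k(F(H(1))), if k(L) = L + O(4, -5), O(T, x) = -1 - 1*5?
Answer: 55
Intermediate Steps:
F(n) = 0 (F(n) = -9*(n - n) = -9*0 = 0)
O(T, x) = -6 (O(T, x) = -1 - 5 = -6)
b = 49 (b = (25 - 32)**2 = (-7)**2 = 49)
k(L) = -6 + L (k(L) = L - 6 = -6 + L)
b - k(F(H(1))) = 49 - (-6 + 0) = 49 - 1*(-6) = 49 + 6 = 55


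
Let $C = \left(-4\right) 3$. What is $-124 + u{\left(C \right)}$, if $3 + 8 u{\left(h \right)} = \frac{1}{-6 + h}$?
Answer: $- \frac{17911}{144} \approx -124.38$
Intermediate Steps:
$C = -12$
$u{\left(h \right)} = - \frac{3}{8} + \frac{1}{8 \left(-6 + h\right)}$
$-124 + u{\left(C \right)} = -124 + \frac{19 - -36}{8 \left(-6 - 12\right)} = -124 + \frac{19 + 36}{8 \left(-18\right)} = -124 + \frac{1}{8} \left(- \frac{1}{18}\right) 55 = -124 - \frac{55}{144} = - \frac{17911}{144}$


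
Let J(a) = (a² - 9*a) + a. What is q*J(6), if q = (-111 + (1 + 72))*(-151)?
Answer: -68856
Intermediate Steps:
J(a) = a² - 8*a
q = 5738 (q = (-111 + 73)*(-151) = -38*(-151) = 5738)
q*J(6) = 5738*(6*(-8 + 6)) = 5738*(6*(-2)) = 5738*(-12) = -68856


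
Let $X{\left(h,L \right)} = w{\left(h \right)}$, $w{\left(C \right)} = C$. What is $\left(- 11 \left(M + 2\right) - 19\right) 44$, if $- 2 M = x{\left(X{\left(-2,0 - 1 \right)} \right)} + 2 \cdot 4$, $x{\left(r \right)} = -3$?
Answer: $-594$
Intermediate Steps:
$X{\left(h,L \right)} = h$
$M = - \frac{5}{2}$ ($M = - \frac{-3 + 2 \cdot 4}{2} = - \frac{-3 + 8}{2} = \left(- \frac{1}{2}\right) 5 = - \frac{5}{2} \approx -2.5$)
$\left(- 11 \left(M + 2\right) - 19\right) 44 = \left(- 11 \left(- \frac{5}{2} + 2\right) - 19\right) 44 = \left(\left(-11\right) \left(- \frac{1}{2}\right) - 19\right) 44 = \left(\frac{11}{2} - 19\right) 44 = \left(- \frac{27}{2}\right) 44 = -594$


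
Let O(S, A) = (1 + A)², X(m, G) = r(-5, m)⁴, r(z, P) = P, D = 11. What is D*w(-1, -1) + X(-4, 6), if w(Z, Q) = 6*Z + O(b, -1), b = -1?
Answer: 190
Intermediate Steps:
X(m, G) = m⁴
w(Z, Q) = 6*Z (w(Z, Q) = 6*Z + (1 - 1)² = 6*Z + 0² = 6*Z + 0 = 6*Z)
D*w(-1, -1) + X(-4, 6) = 11*(6*(-1)) + (-4)⁴ = 11*(-6) + 256 = -66 + 256 = 190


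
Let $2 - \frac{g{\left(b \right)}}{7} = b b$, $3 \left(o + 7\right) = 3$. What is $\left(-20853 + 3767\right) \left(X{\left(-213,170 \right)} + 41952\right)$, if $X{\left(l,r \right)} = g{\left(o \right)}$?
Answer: $-712725404$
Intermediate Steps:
$o = -6$ ($o = -7 + \frac{1}{3} \cdot 3 = -7 + 1 = -6$)
$g{\left(b \right)} = 14 - 7 b^{2}$ ($g{\left(b \right)} = 14 - 7 b b = 14 - 7 b^{2}$)
$X{\left(l,r \right)} = -238$ ($X{\left(l,r \right)} = 14 - 7 \left(-6\right)^{2} = 14 - 252 = -238$)
$\left(-20853 + 3767\right) \left(X{\left(-213,170 \right)} + 41952\right) = \left(-20853 + 3767\right) \left(-238 + 41952\right) = \left(-17086\right) 41714 = -712725404$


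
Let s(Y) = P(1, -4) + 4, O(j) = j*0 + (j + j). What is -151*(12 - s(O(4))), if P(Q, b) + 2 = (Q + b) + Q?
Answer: -1812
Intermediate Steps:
O(j) = 2*j (O(j) = 0 + 2*j = 2*j)
P(Q, b) = -2 + b + 2*Q (P(Q, b) = -2 + ((Q + b) + Q) = -2 + (b + 2*Q) = -2 + b + 2*Q)
s(Y) = 0 (s(Y) = (-2 - 4 + 2*1) + 4 = (-2 - 4 + 2) + 4 = -4 + 4 = 0)
-151*(12 - s(O(4))) = -151*(12 - 1*0) = -151*(12 + 0) = -151*12 = -1812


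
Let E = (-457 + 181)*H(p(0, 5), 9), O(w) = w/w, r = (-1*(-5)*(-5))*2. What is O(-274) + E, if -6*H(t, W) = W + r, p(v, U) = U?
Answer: -1885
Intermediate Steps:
r = -50 (r = (5*(-5))*2 = -25*2 = -50)
H(t, W) = 25/3 - W/6 (H(t, W) = -(W - 50)/6 = -(-50 + W)/6 = 25/3 - W/6)
O(w) = 1
E = -1886 (E = (-457 + 181)*(25/3 - 1/6*9) = -276*(25/3 - 3/2) = -276*41/6 = -1886)
O(-274) + E = 1 - 1886 = -1885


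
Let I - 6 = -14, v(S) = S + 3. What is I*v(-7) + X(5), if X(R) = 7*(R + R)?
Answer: 102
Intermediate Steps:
v(S) = 3 + S
X(R) = 14*R (X(R) = 7*(2*R) = 14*R)
I = -8 (I = 6 - 14 = -8)
I*v(-7) + X(5) = -8*(3 - 7) + 14*5 = -8*(-4) + 70 = 32 + 70 = 102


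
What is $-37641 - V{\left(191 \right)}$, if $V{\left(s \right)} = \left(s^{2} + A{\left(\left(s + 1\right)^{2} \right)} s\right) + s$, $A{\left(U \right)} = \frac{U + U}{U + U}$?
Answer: $-74504$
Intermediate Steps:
$A{\left(U \right)} = 1$ ($A{\left(U \right)} = \frac{2 U}{2 U} = 2 U \frac{1}{2 U} = 1$)
$V{\left(s \right)} = s^{2} + 2 s$ ($V{\left(s \right)} = \left(s^{2} + 1 s\right) + s = \left(s^{2} + s\right) + s = \left(s + s^{2}\right) + s = s^{2} + 2 s$)
$-37641 - V{\left(191 \right)} = -37641 - 191 \left(2 + 191\right) = -37641 - 191 \cdot 193 = -37641 - 36863 = -74504$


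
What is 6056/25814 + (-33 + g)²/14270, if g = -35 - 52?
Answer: 22907036/18418289 ≈ 1.2437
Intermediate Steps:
g = -87
6056/25814 + (-33 + g)²/14270 = 6056/25814 + (-33 - 87)²/14270 = 6056*(1/25814) + (-120)²*(1/14270) = 3028/12907 + 14400*(1/14270) = 3028/12907 + 1440/1427 = 22907036/18418289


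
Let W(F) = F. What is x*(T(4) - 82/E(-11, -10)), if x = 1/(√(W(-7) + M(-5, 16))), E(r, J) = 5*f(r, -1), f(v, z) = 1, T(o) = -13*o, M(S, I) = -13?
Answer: 171*I*√5/25 ≈ 15.295*I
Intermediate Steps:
E(r, J) = 5 (E(r, J) = 5*1 = 5)
x = -I*√5/10 (x = 1/(√(-7 - 13)) = 1/(√(-20)) = 1/(2*I*√5) = -I*√5/10 ≈ -0.22361*I)
x*(T(4) - 82/E(-11, -10)) = (-I*√5/10)*(-13*4 - 82/5) = (-I*√5/10)*(-52 - 82*⅕) = (-I*√5/10)*(-52 - 82/5) = -I*√5/10*(-342/5) = 171*I*√5/25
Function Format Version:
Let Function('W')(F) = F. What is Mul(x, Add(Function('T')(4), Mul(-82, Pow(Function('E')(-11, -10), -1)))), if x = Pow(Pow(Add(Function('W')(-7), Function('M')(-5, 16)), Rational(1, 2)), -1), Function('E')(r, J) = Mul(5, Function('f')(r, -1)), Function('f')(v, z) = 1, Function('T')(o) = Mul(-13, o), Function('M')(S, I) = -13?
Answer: Mul(Rational(171, 25), I, Pow(5, Rational(1, 2))) ≈ Mul(15.295, I)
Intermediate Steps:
Function('E')(r, J) = 5 (Function('E')(r, J) = Mul(5, 1) = 5)
x = Mul(Rational(-1, 10), I, Pow(5, Rational(1, 2))) (x = Pow(Pow(Add(-7, -13), Rational(1, 2)), -1) = Pow(Pow(-20, Rational(1, 2)), -1) = Pow(Mul(2, I, Pow(5, Rational(1, 2))), -1) = Mul(Rational(-1, 10), I, Pow(5, Rational(1, 2))) ≈ Mul(-0.22361, I))
Mul(x, Add(Function('T')(4), Mul(-82, Pow(Function('E')(-11, -10), -1)))) = Mul(Mul(Rational(-1, 10), I, Pow(5, Rational(1, 2))), Add(Mul(-13, 4), Mul(-82, Pow(5, -1)))) = Mul(Mul(Rational(-1, 10), I, Pow(5, Rational(1, 2))), Add(-52, Mul(-82, Rational(1, 5)))) = Mul(Mul(Rational(-1, 10), I, Pow(5, Rational(1, 2))), Add(-52, Rational(-82, 5))) = Mul(Mul(Rational(-1, 10), I, Pow(5, Rational(1, 2))), Rational(-342, 5)) = Mul(Rational(171, 25), I, Pow(5, Rational(1, 2)))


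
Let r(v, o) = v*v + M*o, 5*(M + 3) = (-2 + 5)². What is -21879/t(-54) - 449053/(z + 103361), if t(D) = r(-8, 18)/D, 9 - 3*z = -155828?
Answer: 688014398973/24693760 ≈ 27862.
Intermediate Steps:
z = 155837/3 (z = 3 - ⅓*(-155828) = 3 + 155828/3 = 155837/3 ≈ 51946.)
M = -6/5 (M = -3 + (-2 + 5)²/5 = -3 + (⅕)*3² = -3 + (⅕)*9 = -3 + 9/5 = -6/5 ≈ -1.2000)
r(v, o) = v² - 6*o/5 (r(v, o) = v*v - 6*o/5 = v² - 6*o/5)
t(D) = 212/(5*D) (t(D) = ((-8)² - 6/5*18)/D = (64 - 108/5)/D = 212/(5*D))
-21879/t(-54) - 449053/(z + 103361) = -21879/((212/5)/(-54)) - 449053/(155837/3 + 103361) = -21879/((212/5)*(-1/54)) - 449053/465920/3 = -21879/(-106/135) - 449053*3/465920 = -21879*(-135/106) - 1347159/465920 = 2953665/106 - 1347159/465920 = 688014398973/24693760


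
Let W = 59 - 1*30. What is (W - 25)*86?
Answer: 344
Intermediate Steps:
W = 29 (W = 59 - 30 = 29)
(W - 25)*86 = (29 - 25)*86 = 4*86 = 344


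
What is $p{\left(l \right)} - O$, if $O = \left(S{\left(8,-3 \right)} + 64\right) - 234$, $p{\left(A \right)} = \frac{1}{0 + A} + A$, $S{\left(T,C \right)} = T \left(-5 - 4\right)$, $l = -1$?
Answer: $240$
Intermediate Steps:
$S{\left(T,C \right)} = - 9 T$ ($S{\left(T,C \right)} = T \left(-9\right) = - 9 T$)
$p{\left(A \right)} = A + \frac{1}{A}$ ($p{\left(A \right)} = \frac{1}{A} + A = A + \frac{1}{A}$)
$O = -242$ ($O = \left(\left(-9\right) 8 + 64\right) - 234 = \left(-72 + 64\right) - 234 = -8 - 234 = -242$)
$p{\left(l \right)} - O = \left(-1 + \frac{1}{-1}\right) - -242 = \left(-1 - 1\right) + 242 = -2 + 242 = 240$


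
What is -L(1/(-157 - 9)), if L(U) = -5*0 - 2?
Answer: 2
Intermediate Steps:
L(U) = -2 (L(U) = 0 - 2 = -2)
-L(1/(-157 - 9)) = -1*(-2) = 2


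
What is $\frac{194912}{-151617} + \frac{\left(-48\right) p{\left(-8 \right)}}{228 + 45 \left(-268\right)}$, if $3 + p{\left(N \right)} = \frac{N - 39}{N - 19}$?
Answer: $- \frac{51074188}{39572037} \approx -1.2907$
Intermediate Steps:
$p{\left(N \right)} = -3 + \frac{-39 + N}{-19 + N}$ ($p{\left(N \right)} = -3 + \frac{N - 39}{N - 19} = -3 + \frac{-39 + N}{-19 + N}$)
$\frac{194912}{-151617} + \frac{\left(-48\right) p{\left(-8 \right)}}{228 + 45 \left(-268\right)} = \frac{194912}{-151617} + \frac{\left(-48\right) \frac{2 \left(9 - -8\right)}{-19 - 8}}{228 + 45 \left(-268\right)} = 194912 \left(- \frac{1}{151617}\right) + \frac{\left(-48\right) \frac{2 \left(9 + 8\right)}{-27}}{228 - 12060} = - \frac{194912}{151617} + \frac{\left(-48\right) 2 \left(- \frac{1}{27}\right) 17}{-11832} = - \frac{194912}{151617} + \left(-48\right) \left(- \frac{34}{27}\right) \left(- \frac{1}{11832}\right) = - \frac{194912}{151617} + \frac{544}{9} \left(- \frac{1}{11832}\right) = - \frac{194912}{151617} - \frac{4}{783} = - \frac{51074188}{39572037}$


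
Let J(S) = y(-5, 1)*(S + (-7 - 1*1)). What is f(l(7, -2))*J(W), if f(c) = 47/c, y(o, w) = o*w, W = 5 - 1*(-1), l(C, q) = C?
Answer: 470/7 ≈ 67.143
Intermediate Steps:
W = 6 (W = 5 + 1 = 6)
J(S) = 40 - 5*S (J(S) = (-5*1)*(S + (-7 - 1*1)) = -5*(S + (-7 - 1)) = -5*(S - 8) = -5*(-8 + S) = 40 - 5*S)
f(l(7, -2))*J(W) = (47/7)*(40 - 5*6) = (47*(1/7))*(40 - 30) = (47/7)*10 = 470/7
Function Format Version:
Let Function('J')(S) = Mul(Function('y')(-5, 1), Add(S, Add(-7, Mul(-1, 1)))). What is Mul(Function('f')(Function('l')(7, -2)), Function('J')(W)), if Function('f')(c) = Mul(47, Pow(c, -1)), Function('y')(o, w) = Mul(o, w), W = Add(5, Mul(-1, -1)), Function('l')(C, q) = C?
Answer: Rational(470, 7) ≈ 67.143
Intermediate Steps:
W = 6 (W = Add(5, 1) = 6)
Function('J')(S) = Add(40, Mul(-5, S)) (Function('J')(S) = Mul(Mul(-5, 1), Add(S, Add(-7, Mul(-1, 1)))) = Mul(-5, Add(S, Add(-7, -1))) = Mul(-5, Add(S, -8)) = Mul(-5, Add(-8, S)) = Add(40, Mul(-5, S)))
Mul(Function('f')(Function('l')(7, -2)), Function('J')(W)) = Mul(Mul(47, Pow(7, -1)), Add(40, Mul(-5, 6))) = Mul(Mul(47, Rational(1, 7)), Add(40, -30)) = Mul(Rational(47, 7), 10) = Rational(470, 7)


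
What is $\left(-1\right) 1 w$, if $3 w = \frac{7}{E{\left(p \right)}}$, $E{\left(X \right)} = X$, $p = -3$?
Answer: $\frac{7}{9} \approx 0.77778$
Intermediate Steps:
$w = - \frac{7}{9}$ ($w = \frac{7 \frac{1}{-3}}{3} = \frac{7 \left(- \frac{1}{3}\right)}{3} = \frac{1}{3} \left(- \frac{7}{3}\right) = - \frac{7}{9} \approx -0.77778$)
$\left(-1\right) 1 w = \left(-1\right) 1 \left(- \frac{7}{9}\right) = \left(-1\right) \left(- \frac{7}{9}\right) = \frac{7}{9}$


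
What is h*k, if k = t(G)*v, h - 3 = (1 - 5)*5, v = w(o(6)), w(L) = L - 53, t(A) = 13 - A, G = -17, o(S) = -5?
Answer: 29580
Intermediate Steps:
w(L) = -53 + L
v = -58 (v = -53 - 5 = -58)
h = -17 (h = 3 + (1 - 5)*5 = 3 - 4*5 = 3 - 20 = -17)
k = -1740 (k = (13 - 1*(-17))*(-58) = (13 + 17)*(-58) = 30*(-58) = -1740)
h*k = -17*(-1740) = 29580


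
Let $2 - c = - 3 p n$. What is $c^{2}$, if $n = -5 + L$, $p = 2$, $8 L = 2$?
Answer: $\frac{2809}{4} \approx 702.25$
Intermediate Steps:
$L = \frac{1}{4}$ ($L = \frac{1}{8} \cdot 2 = \frac{1}{4} \approx 0.25$)
$n = - \frac{19}{4}$ ($n = -5 + \frac{1}{4} = - \frac{19}{4} \approx -4.75$)
$c = - \frac{53}{2}$ ($c = 2 - \left(-3\right) 2 \left(- \frac{19}{4}\right) = 2 - \left(-6\right) \left(- \frac{19}{4}\right) = 2 - \frac{57}{2} = - \frac{53}{2} \approx -26.5$)
$c^{2} = \left(- \frac{53}{2}\right)^{2} = \frac{2809}{4}$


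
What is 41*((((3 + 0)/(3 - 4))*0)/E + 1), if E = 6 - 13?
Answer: 41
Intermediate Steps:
E = -7
41*((((3 + 0)/(3 - 4))*0)/E + 1) = 41*((((3 + 0)/(3 - 4))*0)/(-7) + 1) = 41*(((3/(-1))*0)*(-⅐) + 1) = 41*(((3*(-1))*0)*(-⅐) + 1) = 41*(-3*0*(-⅐) + 1) = 41*(0*(-⅐) + 1) = 41*(0 + 1) = 41*1 = 41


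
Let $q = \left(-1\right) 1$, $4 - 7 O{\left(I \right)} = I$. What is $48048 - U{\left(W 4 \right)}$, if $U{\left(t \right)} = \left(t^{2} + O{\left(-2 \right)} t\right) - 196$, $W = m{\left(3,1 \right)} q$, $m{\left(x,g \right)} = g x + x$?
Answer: $\frac{333820}{7} \approx 47689.0$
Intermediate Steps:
$O{\left(I \right)} = \frac{4}{7} - \frac{I}{7}$
$m{\left(x,g \right)} = x + g x$
$q = -1$
$W = -6$ ($W = 3 \left(1 + 1\right) \left(-1\right) = 3 \cdot 2 \left(-1\right) = 6 \left(-1\right) = -6$)
$U{\left(t \right)} = -196 + t^{2} + \frac{6 t}{7}$ ($U{\left(t \right)} = \left(t^{2} + \left(\frac{4}{7} - - \frac{2}{7}\right) t\right) - 196 = \left(t^{2} + \left(\frac{4}{7} + \frac{2}{7}\right) t\right) - 196 = \left(t^{2} + \frac{6 t}{7}\right) - 196 = -196 + t^{2} + \frac{6 t}{7}$)
$48048 - U{\left(W 4 \right)} = 48048 - \left(-196 + \left(\left(-6\right) 4\right)^{2} + \frac{6 \left(\left(-6\right) 4\right)}{7}\right) = 48048 - \left(-196 + \left(-24\right)^{2} + \frac{6}{7} \left(-24\right)\right) = 48048 - \left(-196 + 576 - \frac{144}{7}\right) = 48048 - \frac{2516}{7} = \frac{333820}{7}$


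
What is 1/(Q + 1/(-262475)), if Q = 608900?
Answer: 262475/159821027499 ≈ 1.6423e-6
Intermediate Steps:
1/(Q + 1/(-262475)) = 1/(608900 + 1/(-262475)) = 1/(608900 - 1/262475) = 1/(159821027499/262475) = 262475/159821027499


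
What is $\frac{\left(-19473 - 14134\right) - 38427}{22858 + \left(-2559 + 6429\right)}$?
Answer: $- \frac{36017}{13364} \approx -2.6951$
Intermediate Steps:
$\frac{\left(-19473 - 14134\right) - 38427}{22858 + \left(-2559 + 6429\right)} = \frac{\left(-19473 - 14134\right) - 38427}{22858 + 3870} = \frac{-33607 - 38427}{26728} = \left(-72034\right) \frac{1}{26728} = - \frac{36017}{13364}$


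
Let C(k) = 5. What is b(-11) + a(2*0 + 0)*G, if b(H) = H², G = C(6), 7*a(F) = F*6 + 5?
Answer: 872/7 ≈ 124.57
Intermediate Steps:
a(F) = 5/7 + 6*F/7 (a(F) = (F*6 + 5)/7 = (6*F + 5)/7 = (5 + 6*F)/7 = 5/7 + 6*F/7)
G = 5
b(-11) + a(2*0 + 0)*G = (-11)² + (5/7 + 6*(2*0 + 0)/7)*5 = 121 + (5/7 + 6*(0 + 0)/7)*5 = 121 + (5/7 + (6/7)*0)*5 = 121 + (5/7 + 0)*5 = 121 + (5/7)*5 = 121 + 25/7 = 872/7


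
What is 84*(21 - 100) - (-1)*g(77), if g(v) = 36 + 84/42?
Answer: -6598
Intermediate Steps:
g(v) = 38 (g(v) = 36 + 84*(1/42) = 36 + 2 = 38)
84*(21 - 100) - (-1)*g(77) = 84*(21 - 100) - (-1)*38 = 84*(-79) - 1*(-38) = -6636 + 38 = -6598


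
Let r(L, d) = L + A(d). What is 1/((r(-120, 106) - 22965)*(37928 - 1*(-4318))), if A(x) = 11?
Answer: -1/974784204 ≈ -1.0259e-9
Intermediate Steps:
r(L, d) = 11 + L (r(L, d) = L + 11 = 11 + L)
1/((r(-120, 106) - 22965)*(37928 - 1*(-4318))) = 1/(((11 - 120) - 22965)*(37928 - 1*(-4318))) = 1/((-109 - 22965)*(37928 + 4318)) = 1/(-23074*42246) = 1/(-974784204) = -1/974784204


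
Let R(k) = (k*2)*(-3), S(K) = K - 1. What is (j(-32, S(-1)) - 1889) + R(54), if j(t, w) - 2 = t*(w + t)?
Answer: -1123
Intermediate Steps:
S(K) = -1 + K
R(k) = -6*k (R(k) = (2*k)*(-3) = -6*k)
j(t, w) = 2 + t*(t + w) (j(t, w) = 2 + t*(w + t) = 2 + t*(t + w))
(j(-32, S(-1)) - 1889) + R(54) = ((2 + (-32)**2 - 32*(-1 - 1)) - 1889) - 6*54 = ((2 + 1024 - 32*(-2)) - 1889) - 324 = ((2 + 1024 + 64) - 1889) - 324 = (1090 - 1889) - 324 = -799 - 324 = -1123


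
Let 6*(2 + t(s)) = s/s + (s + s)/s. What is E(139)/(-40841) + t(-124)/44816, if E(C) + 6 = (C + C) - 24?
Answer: -22351259/3660660512 ≈ -0.0061058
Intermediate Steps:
E(C) = -30 + 2*C (E(C) = -6 + ((C + C) - 24) = -6 + (2*C - 24) = -6 + (-24 + 2*C) = -30 + 2*C)
t(s) = -3/2 (t(s) = -2 + (s/s + (s + s)/s)/6 = -2 + (1 + (2*s)/s)/6 = -2 + (1 + 2)/6 = -2 + (⅙)*3 = -2 + ½ = -3/2)
E(139)/(-40841) + t(-124)/44816 = (-30 + 2*139)/(-40841) - 3/2/44816 = (-30 + 278)*(-1/40841) - 3/2*1/44816 = 248*(-1/40841) - 3/89632 = -248/40841 - 3/89632 = -22351259/3660660512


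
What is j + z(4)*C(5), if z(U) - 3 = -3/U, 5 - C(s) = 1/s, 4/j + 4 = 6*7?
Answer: 1036/95 ≈ 10.905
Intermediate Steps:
j = 2/19 (j = 4/(-4 + 6*7) = 4/(-4 + 42) = 4/38 = 4*(1/38) = 2/19 ≈ 0.10526)
C(s) = 5 - 1/s
z(U) = 3 - 3/U
j + z(4)*C(5) = 2/19 + (3 - 3/4)*(5 - 1/5) = 2/19 + (3 - 3*¼)*(5 - 1*⅕) = 2/19 + (3 - ¾)*(5 - ⅕) = 2/19 + (9/4)*(24/5) = 2/19 + 54/5 = 1036/95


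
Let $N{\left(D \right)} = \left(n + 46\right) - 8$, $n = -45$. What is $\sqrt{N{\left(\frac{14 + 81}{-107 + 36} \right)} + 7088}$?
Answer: $\sqrt{7081} \approx 84.149$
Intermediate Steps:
$N{\left(D \right)} = -7$ ($N{\left(D \right)} = \left(-45 + 46\right) - 8 = 1 - 8 = -7$)
$\sqrt{N{\left(\frac{14 + 81}{-107 + 36} \right)} + 7088} = \sqrt{-7 + 7088} = \sqrt{7081}$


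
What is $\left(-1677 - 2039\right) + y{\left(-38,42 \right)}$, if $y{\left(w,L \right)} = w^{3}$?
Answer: $-58588$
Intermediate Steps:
$\left(-1677 - 2039\right) + y{\left(-38,42 \right)} = \left(-1677 - 2039\right) + \left(-38\right)^{3} = -3716 - 54872 = -58588$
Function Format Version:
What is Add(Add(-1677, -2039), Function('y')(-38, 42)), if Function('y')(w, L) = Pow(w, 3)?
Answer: -58588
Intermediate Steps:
Add(Add(-1677, -2039), Function('y')(-38, 42)) = Add(Add(-1677, -2039), Pow(-38, 3)) = Add(-3716, -54872) = -58588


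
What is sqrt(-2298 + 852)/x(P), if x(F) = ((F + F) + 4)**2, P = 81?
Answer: I*sqrt(1446)/27556 ≈ 0.00138*I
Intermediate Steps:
x(F) = (4 + 2*F)**2 (x(F) = (2*F + 4)**2 = (4 + 2*F)**2)
sqrt(-2298 + 852)/x(P) = sqrt(-2298 + 852)/((4*(2 + 81)**2)) = sqrt(-1446)/((4*83**2)) = (I*sqrt(1446))/((4*6889)) = (I*sqrt(1446))/27556 = (I*sqrt(1446))*(1/27556) = I*sqrt(1446)/27556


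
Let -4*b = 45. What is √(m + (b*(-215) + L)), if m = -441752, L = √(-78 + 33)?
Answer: √(-1757333 + 12*I*√5)/2 ≈ 0.0050603 + 662.82*I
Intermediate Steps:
b = -45/4 (b = -¼*45 = -45/4 ≈ -11.250)
L = 3*I*√5 (L = √(-45) = 3*I*√5 ≈ 6.7082*I)
√(m + (b*(-215) + L)) = √(-441752 + (-45/4*(-215) + 3*I*√5)) = √(-441752 + (9675/4 + 3*I*√5)) = √(-1757333/4 + 3*I*√5)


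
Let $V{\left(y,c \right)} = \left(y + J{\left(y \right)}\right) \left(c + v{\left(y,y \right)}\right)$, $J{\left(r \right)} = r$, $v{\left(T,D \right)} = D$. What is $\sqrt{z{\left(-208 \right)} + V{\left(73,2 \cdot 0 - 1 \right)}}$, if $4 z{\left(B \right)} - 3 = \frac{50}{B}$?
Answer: $\frac{\sqrt{113705254}}{104} \approx 102.53$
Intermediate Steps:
$z{\left(B \right)} = \frac{3}{4} + \frac{25}{2 B}$ ($z{\left(B \right)} = \frac{3}{4} + \frac{50 \frac{1}{B}}{4} = \frac{3}{4} + \frac{25}{2 B}$)
$V{\left(y,c \right)} = 2 y \left(c + y\right)$ ($V{\left(y,c \right)} = \left(y + y\right) \left(c + y\right) = 2 y \left(c + y\right)$)
$\sqrt{z{\left(-208 \right)} + V{\left(73,2 \cdot 0 - 1 \right)}} = \sqrt{\frac{50 + 3 \left(-208\right)}{4 \left(-208\right)} + 2 \cdot 73 \left(\left(2 \cdot 0 - 1\right) + 73\right)} = \sqrt{\frac{1}{4} \left(- \frac{1}{208}\right) \left(50 - 624\right) + 2 \cdot 73 \left(\left(0 - 1\right) + 73\right)} = \sqrt{\frac{1}{4} \left(- \frac{1}{208}\right) \left(-574\right) + 2 \cdot 73 \left(-1 + 73\right)} = \sqrt{\frac{287}{416} + 2 \cdot 73 \cdot 72} = \sqrt{\frac{287}{416} + 10512} = \sqrt{\frac{4373279}{416}} = \frac{\sqrt{113705254}}{104}$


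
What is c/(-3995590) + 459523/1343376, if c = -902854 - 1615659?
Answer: 2609687711729/2683789855920 ≈ 0.97239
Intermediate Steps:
c = -2518513
c/(-3995590) + 459523/1343376 = -2518513/(-3995590) + 459523/1343376 = -2518513*(-1/3995590) + 459523*(1/1343376) = 2518513/3995590 + 459523/1343376 = 2609687711729/2683789855920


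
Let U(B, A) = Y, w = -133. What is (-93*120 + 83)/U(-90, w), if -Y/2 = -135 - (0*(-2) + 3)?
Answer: -11077/276 ≈ -40.134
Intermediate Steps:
Y = 276 (Y = -2*(-135 - (0*(-2) + 3)) = -2*(-135 - (0 + 3)) = -2*(-135 - 1*3) = -2*(-135 - 3) = -2*(-138) = 276)
U(B, A) = 276
(-93*120 + 83)/U(-90, w) = (-93*120 + 83)/276 = (-11160 + 83)*(1/276) = -11077*1/276 = -11077/276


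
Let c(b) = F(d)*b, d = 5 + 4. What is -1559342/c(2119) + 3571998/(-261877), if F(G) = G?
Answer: -476477378792/4994256267 ≈ -95.405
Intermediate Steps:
d = 9
c(b) = 9*b
-1559342/c(2119) + 3571998/(-261877) = -1559342/(9*2119) + 3571998/(-261877) = -1559342/19071 + 3571998*(-1/261877) = -1559342*1/19071 - 3571998/261877 = -1559342/19071 - 3571998/261877 = -476477378792/4994256267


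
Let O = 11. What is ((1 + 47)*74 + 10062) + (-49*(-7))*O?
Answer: 17387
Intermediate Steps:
((1 + 47)*74 + 10062) + (-49*(-7))*O = ((1 + 47)*74 + 10062) - 49*(-7)*11 = (48*74 + 10062) + 343*11 = (3552 + 10062) + 3773 = 13614 + 3773 = 17387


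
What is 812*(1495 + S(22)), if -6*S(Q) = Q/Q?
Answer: 3641414/3 ≈ 1.2138e+6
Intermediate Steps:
S(Q) = -⅙ (S(Q) = -Q/(6*Q) = -⅙*1 = -⅙)
812*(1495 + S(22)) = 812*(1495 - ⅙) = 812*(8969/6) = 3641414/3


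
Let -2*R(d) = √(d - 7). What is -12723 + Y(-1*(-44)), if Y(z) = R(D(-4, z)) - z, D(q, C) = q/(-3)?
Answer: -12767 - I*√51/6 ≈ -12767.0 - 1.1902*I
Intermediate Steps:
D(q, C) = -q/3 (D(q, C) = q*(-⅓) = -q/3)
R(d) = -√(-7 + d)/2 (R(d) = -√(d - 7)/2 = -√(-7 + d)/2)
Y(z) = -z - I*√51/6 (Y(z) = -√(-7 - ⅓*(-4))/2 - z = -√(-7 + 4/3)/2 - z = -I*√51/6 - z = -z - I*√51/6)
-12723 + Y(-1*(-44)) = -12723 + (-(-1)*(-44) - I*√51/6) = -12723 + (-1*44 - I*√51/6) = -12723 + (-44 - I*√51/6) = -12767 - I*√51/6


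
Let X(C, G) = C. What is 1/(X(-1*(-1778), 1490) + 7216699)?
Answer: 1/7218477 ≈ 1.3853e-7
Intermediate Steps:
1/(X(-1*(-1778), 1490) + 7216699) = 1/(-1*(-1778) + 7216699) = 1/(1778 + 7216699) = 1/7218477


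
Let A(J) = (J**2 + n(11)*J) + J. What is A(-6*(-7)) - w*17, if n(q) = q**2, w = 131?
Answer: 4661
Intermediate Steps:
A(J) = J**2 + 122*J (A(J) = (J**2 + 11**2*J) + J = (J**2 + 121*J) + J = J**2 + 122*J)
A(-6*(-7)) - w*17 = (-6*(-7))*(122 - 6*(-7)) - 131*17 = 42*(122 + 42) - 1*2227 = 42*164 - 2227 = 6888 - 2227 = 4661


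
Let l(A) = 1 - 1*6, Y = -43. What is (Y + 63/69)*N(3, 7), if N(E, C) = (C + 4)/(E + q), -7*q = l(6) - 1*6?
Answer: -9317/92 ≈ -101.27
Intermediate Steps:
l(A) = -5 (l(A) = 1 - 6 = -5)
q = 11/7 (q = -(-5 - 1*6)/7 = -(-5 - 6)/7 = -⅐*(-11) = 11/7 ≈ 1.5714)
N(E, C) = (4 + C)/(11/7 + E) (N(E, C) = (C + 4)/(E + 11/7) = (4 + C)/(11/7 + E))
(Y + 63/69)*N(3, 7) = (-43 + 63/69)*(7*(4 + 7)/(11 + 7*3)) = (-43 + 63*(1/69))*(7*11/(11 + 21)) = (-43 + 21/23)*(7*11/32) = -6776*11/(23*32) = -968/23*77/32 = -9317/92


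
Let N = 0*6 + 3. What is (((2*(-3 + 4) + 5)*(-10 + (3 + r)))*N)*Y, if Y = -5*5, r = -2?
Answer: 4725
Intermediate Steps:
N = 3 (N = 0 + 3 = 3)
Y = -25
(((2*(-3 + 4) + 5)*(-10 + (3 + r)))*N)*Y = (((2*(-3 + 4) + 5)*(-10 + (3 - 2)))*3)*(-25) = (((2*1 + 5)*(-10 + 1))*3)*(-25) = (((2 + 5)*(-9))*3)*(-25) = ((7*(-9))*3)*(-25) = -63*3*(-25) = -189*(-25) = 4725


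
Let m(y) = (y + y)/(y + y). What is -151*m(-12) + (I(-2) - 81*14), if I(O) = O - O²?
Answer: -1291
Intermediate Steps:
m(y) = 1 (m(y) = (2*y)/((2*y)) = (2*y)*(1/(2*y)) = 1)
-151*m(-12) + (I(-2) - 81*14) = -151*1 + (-2*(1 - 1*(-2)) - 81*14) = -151 + (-2*(1 + 2) - 1134) = -151 + (-2*3 - 1134) = -151 + (-6 - 1134) = -151 - 1140 = -1291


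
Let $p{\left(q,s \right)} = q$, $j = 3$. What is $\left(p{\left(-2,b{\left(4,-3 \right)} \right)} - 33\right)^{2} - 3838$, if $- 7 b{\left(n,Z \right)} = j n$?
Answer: $-2613$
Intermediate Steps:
$b{\left(n,Z \right)} = - \frac{3 n}{7}$
$\left(p{\left(-2,b{\left(4,-3 \right)} \right)} - 33\right)^{2} - 3838 = \left(-2 - 33\right)^{2} - 3838 = \left(-35\right)^{2} - 3838 = 1225 - 3838 = -2613$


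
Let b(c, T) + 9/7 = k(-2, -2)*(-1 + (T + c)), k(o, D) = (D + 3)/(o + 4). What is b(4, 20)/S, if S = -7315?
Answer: -13/9310 ≈ -0.0013963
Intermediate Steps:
k(o, D) = (3 + D)/(4 + o)
b(c, T) = -25/14 + T/2 + c/2 (b(c, T) = -9/7 + ((3 - 2)/(4 - 2))*(-1 + (T + c)) = -9/7 + (1/2)*(-1 + T + c) = -9/7 + ((½)*1)*(-1 + T + c) = -9/7 + (-1 + T + c)/2 = -9/7 + (-½ + T/2 + c/2) = -25/14 + T/2 + c/2)
b(4, 20)/S = (-25/14 + (½)*20 + (½)*4)/(-7315) = (-25/14 + 10 + 2)*(-1/7315) = (143/14)*(-1/7315) = -13/9310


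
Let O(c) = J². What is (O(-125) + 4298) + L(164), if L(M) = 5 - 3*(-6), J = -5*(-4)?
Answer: 4721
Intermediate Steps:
J = 20
L(M) = 23 (L(M) = 5 + 18 = 23)
O(c) = 400 (O(c) = 20² = 400)
(O(-125) + 4298) + L(164) = (400 + 4298) + 23 = 4698 + 23 = 4721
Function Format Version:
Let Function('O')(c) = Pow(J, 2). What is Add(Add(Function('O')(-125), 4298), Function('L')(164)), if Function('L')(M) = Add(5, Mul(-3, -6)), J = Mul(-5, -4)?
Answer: 4721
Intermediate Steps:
J = 20
Function('L')(M) = 23 (Function('L')(M) = Add(5, 18) = 23)
Function('O')(c) = 400 (Function('O')(c) = Pow(20, 2) = 400)
Add(Add(Function('O')(-125), 4298), Function('L')(164)) = Add(Add(400, 4298), 23) = Add(4698, 23) = 4721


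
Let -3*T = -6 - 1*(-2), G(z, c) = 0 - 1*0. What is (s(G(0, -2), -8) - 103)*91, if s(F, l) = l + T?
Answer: -29939/3 ≈ -9979.7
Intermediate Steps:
G(z, c) = 0 (G(z, c) = 0 + 0 = 0)
T = 4/3 (T = -(-6 - 1*(-2))/3 = -(-6 + 2)/3 = -1/3*(-4) = 4/3 ≈ 1.3333)
s(F, l) = 4/3 + l (s(F, l) = l + 4/3 = 4/3 + l)
(s(G(0, -2), -8) - 103)*91 = ((4/3 - 8) - 103)*91 = (-20/3 - 103)*91 = -329/3*91 = -29939/3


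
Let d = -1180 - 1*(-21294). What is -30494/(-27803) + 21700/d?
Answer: 608340708/279614771 ≈ 2.1756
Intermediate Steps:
d = 20114 (d = -1180 + 21294 = 20114)
-30494/(-27803) + 21700/d = -30494/(-27803) + 21700/20114 = -30494*(-1/27803) + 21700*(1/20114) = 30494/27803 + 10850/10057 = 608340708/279614771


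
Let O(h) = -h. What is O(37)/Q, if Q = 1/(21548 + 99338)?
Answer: -4472782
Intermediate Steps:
Q = 1/120886 ≈ 8.2723e-6
O(37)/Q = (-1*37)/(1/120886) = -37*120886 = -4472782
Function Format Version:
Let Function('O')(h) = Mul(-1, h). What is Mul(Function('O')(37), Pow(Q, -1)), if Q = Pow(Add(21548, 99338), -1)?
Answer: -4472782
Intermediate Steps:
Q = Rational(1, 120886) (Q = Pow(120886, -1) = Rational(1, 120886) ≈ 8.2723e-6)
Mul(Function('O')(37), Pow(Q, -1)) = Mul(Mul(-1, 37), Pow(Rational(1, 120886), -1)) = Mul(-37, 120886) = -4472782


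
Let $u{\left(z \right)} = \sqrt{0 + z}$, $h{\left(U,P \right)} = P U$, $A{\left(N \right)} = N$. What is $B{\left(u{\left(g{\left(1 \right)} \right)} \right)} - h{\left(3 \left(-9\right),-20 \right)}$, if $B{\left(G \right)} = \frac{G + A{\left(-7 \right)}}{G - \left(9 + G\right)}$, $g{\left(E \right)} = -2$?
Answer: $- \frac{4853}{9} - \frac{i \sqrt{2}}{9} \approx -539.22 - 0.15713 i$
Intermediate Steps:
$u{\left(z \right)} = \sqrt{z}$
$B{\left(G \right)} = \frac{7}{9} - \frac{G}{9}$ ($B{\left(G \right)} = \frac{G - 7}{G - \left(9 + G\right)} = \frac{-7 + G}{-9} = \left(-7 + G\right) \left(- \frac{1}{9}\right) = \frac{7}{9} - \frac{G}{9}$)
$B{\left(u{\left(g{\left(1 \right)} \right)} \right)} - h{\left(3 \left(-9\right),-20 \right)} = \left(\frac{7}{9} - \frac{\sqrt{-2}}{9}\right) - - 20 \cdot 3 \left(-9\right) = \left(\frac{7}{9} - \frac{i \sqrt{2}}{9}\right) - \left(-20\right) \left(-27\right) = \left(\frac{7}{9} - \frac{i \sqrt{2}}{9}\right) - 540 = - \frac{4853}{9} - \frac{i \sqrt{2}}{9}$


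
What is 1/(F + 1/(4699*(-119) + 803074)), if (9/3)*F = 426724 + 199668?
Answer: 731679/152772624059 ≈ 4.7893e-6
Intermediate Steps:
F = 626392/3 (F = (426724 + 199668)/3 = (⅓)*626392 = 626392/3 ≈ 2.0880e+5)
1/(F + 1/(4699*(-119) + 803074)) = 1/(626392/3 + 1/(4699*(-119) + 803074)) = 1/(626392/3 + 1/(-559181 + 803074)) = 1/(626392/3 + 1/243893) = 1/(152772624059/731679) = 731679/152772624059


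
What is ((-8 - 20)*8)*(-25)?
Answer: 5600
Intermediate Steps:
((-8 - 20)*8)*(-25) = -28*8*(-25) = -224*(-25) = 5600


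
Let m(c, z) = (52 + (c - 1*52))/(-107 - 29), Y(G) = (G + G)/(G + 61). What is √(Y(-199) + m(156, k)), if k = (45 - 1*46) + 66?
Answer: 5*√382398/2346 ≈ 1.3180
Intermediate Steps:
k = 65 (k = (45 - 46) + 66 = -1 + 66 = 65)
Y(G) = 2*G/(61 + G) (Y(G) = (2*G)/(61 + G) = 2*G/(61 + G))
m(c, z) = -c/136 (m(c, z) = (52 + (c - 52))/(-136) = (52 + (-52 + c))*(-1/136) = c*(-1/136) = -c/136)
√(Y(-199) + m(156, k)) = √(2*(-199)/(61 - 199) - 1/136*156) = √(2*(-199)/(-138) - 39/34) = √(2*(-199)*(-1/138) - 39/34) = √(199/69 - 39/34) = √(4075/2346) = 5*√382398/2346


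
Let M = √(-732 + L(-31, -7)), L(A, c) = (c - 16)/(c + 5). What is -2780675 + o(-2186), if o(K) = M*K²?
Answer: -2780675 + 2389298*I*√2882 ≈ -2.7807e+6 + 1.2827e+8*I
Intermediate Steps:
L(A, c) = (-16 + c)/(5 + c)
M = I*√2882/2 (M = √(-732 + (-16 - 7)/(5 - 7)) = √(-732 - 23/(-2)) = √(-732 - ½*(-23)) = √(-732 + 23/2) = √(-1441/2) = I*√2882/2 ≈ 26.842*I)
o(K) = I*√2882*K²/2 (o(K) = (I*√2882/2)*K² = I*√2882*K²/2)
-2780675 + o(-2186) = -2780675 + (½)*I*√2882*(-2186)² = -2780675 + (½)*I*√2882*4778596 = -2780675 + 2389298*I*√2882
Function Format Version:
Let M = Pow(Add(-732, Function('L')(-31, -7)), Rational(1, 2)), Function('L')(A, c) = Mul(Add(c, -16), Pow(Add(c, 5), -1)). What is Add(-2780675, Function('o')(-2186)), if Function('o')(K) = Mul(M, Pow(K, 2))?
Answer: Add(-2780675, Mul(2389298, I, Pow(2882, Rational(1, 2)))) ≈ Add(-2.7807e+6, Mul(1.2827e+8, I))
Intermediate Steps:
Function('L')(A, c) = Mul(Pow(Add(5, c), -1), Add(-16, c)) (Function('L')(A, c) = Mul(Add(-16, c), Pow(Add(5, c), -1)) = Mul(Pow(Add(5, c), -1), Add(-16, c)))
M = Mul(Rational(1, 2), I, Pow(2882, Rational(1, 2))) (M = Pow(Add(-732, Mul(Pow(Add(5, -7), -1), Add(-16, -7))), Rational(1, 2)) = Pow(Add(-732, Mul(Pow(-2, -1), -23)), Rational(1, 2)) = Pow(Add(-732, Mul(Rational(-1, 2), -23)), Rational(1, 2)) = Pow(Add(-732, Rational(23, 2)), Rational(1, 2)) = Pow(Rational(-1441, 2), Rational(1, 2)) = Mul(Rational(1, 2), I, Pow(2882, Rational(1, 2))) ≈ Mul(26.842, I))
Function('o')(K) = Mul(Rational(1, 2), I, Pow(2882, Rational(1, 2)), Pow(K, 2)) (Function('o')(K) = Mul(Mul(Rational(1, 2), I, Pow(2882, Rational(1, 2))), Pow(K, 2)) = Mul(Rational(1, 2), I, Pow(2882, Rational(1, 2)), Pow(K, 2)))
Add(-2780675, Function('o')(-2186)) = Add(-2780675, Mul(Rational(1, 2), I, Pow(2882, Rational(1, 2)), Pow(-2186, 2))) = Add(-2780675, Mul(Rational(1, 2), I, Pow(2882, Rational(1, 2)), 4778596)) = Add(-2780675, Mul(2389298, I, Pow(2882, Rational(1, 2))))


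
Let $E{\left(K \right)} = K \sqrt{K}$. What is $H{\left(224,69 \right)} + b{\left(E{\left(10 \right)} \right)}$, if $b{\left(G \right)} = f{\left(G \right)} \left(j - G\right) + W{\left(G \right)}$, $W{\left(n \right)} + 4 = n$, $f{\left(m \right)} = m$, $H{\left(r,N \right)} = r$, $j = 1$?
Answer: $-780 + 20 \sqrt{10} \approx -716.75$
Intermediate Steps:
$W{\left(n \right)} = -4 + n$
$E{\left(K \right)} = K^{\frac{3}{2}}$
$b{\left(G \right)} = -4 + G + G \left(1 - G\right)$ ($b{\left(G \right)} = G \left(1 - G\right) + \left(-4 + G\right) = -4 + G + G \left(1 - G\right)$)
$H{\left(224,69 \right)} + b{\left(E{\left(10 \right)} \right)} = 224 - \left(4 + \left(10^{\frac{3}{2}}\right)^{2} - 20 \sqrt{10}\right) = 224 - \left(4 + \left(10 \sqrt{10}\right)^{2} - 20 \sqrt{10}\right) = 224 - \left(1004 - 20 \sqrt{10}\right) = -780 + 20 \sqrt{10}$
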